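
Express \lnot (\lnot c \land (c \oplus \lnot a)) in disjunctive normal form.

\lnot (\lnot c \land (c \oplus \lnot a))
= \lnot (\lnot c \land ((c \land \lnot \lnot a) \lor (\lnot c \land \lnot a)))
= \lnot \lnot c \lor \lnot ((c \land \lnot \lnot a) \lor (\lnot c \land \lnot a))
= c \lor \lnot ((c \land \lnot \lnot a) \lor (\lnot c \land \lnot a))
= c \lor (\lnot (c \land \lnot \lnot a) \land \lnot (\lnot c \land \lnot a))
= c \lor ((\lnot c \lor \lnot \lnot \lnot a) \land \lnot (\lnot c \land \lnot a))
= c \lor ((\lnot c \lor \lnot a) \land \lnot (\lnot c \land \lnot a))
= c \lor ((\lnot c \lor \lnot a) \land (\lnot \lnot c \lor \lnot \lnot a))
= c \lor ((\lnot c \lor \lnot a) \land (c \lor \lnot \lnot a))
= c \lor ((\lnot c \lor \lnot a) \land (c \lor a))
= c \lor (\lnot c \land c) \lor (\lnot c \land a) \lor (\lnot a \land c) \lor (\lnot a \land a)
= c \lor (\lnot c \land a)

c \lor (\lnot c \land a)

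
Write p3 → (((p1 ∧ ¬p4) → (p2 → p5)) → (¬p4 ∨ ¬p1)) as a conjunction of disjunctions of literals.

¬p3 ∨ ¬p4 ∨ ¬p1

p3 → (((p1 ∧ ¬p4) → (p2 → p5)) → (¬p4 ∨ ¬p1))
≡ ¬p3 ∨ (((p1 ∧ ¬p4) → (p2 → p5)) → (¬p4 ∨ ¬p1))   (eliminate →)
≡ ¬p3 ∨ ¬((p1 ∧ ¬p4) → (p2 → p5)) ∨ ¬p4 ∨ ¬p1   (eliminate →)
≡ ¬p3 ∨ ¬(¬(p1 ∧ ¬p4) ∨ (p2 → p5)) ∨ ¬p4 ∨ ¬p1   (eliminate →)
≡ ¬p3 ∨ ¬(¬(p1 ∧ ¬p4) ∨ ¬p2 ∨ p5) ∨ ¬p4 ∨ ¬p1   (eliminate →)
≡ ¬p3 ∨ (¬¬(p1 ∧ ¬p4) ∧ ¬¬p2 ∧ ¬p5) ∨ ¬p4 ∨ ¬p1   (De Morgan)
≡ ¬p3 ∨ (p1 ∧ ¬p4 ∧ ¬¬p2 ∧ ¬p5) ∨ ¬p4 ∨ ¬p1   (double negation)
≡ ¬p3 ∨ (p1 ∧ ¬p4 ∧ p2 ∧ ¬p5) ∨ ¬p4 ∨ ¬p1   (double negation)
≡ (¬p3 ∨ p1 ∨ ¬p4 ∨ ¬p1) ∧ (¬p3 ∨ ¬p4 ∨ ¬p4 ∨ ¬p1) ∧ (¬p3 ∨ p2 ∨ ¬p4 ∨ ¬p1) ∧ (¬p3 ∨ ¬p5 ∨ ¬p4 ∨ ¬p1)   (distribute ∨ over ∧)
≡ ¬p3 ∨ ¬p4 ∨ ¬p1   (simplify)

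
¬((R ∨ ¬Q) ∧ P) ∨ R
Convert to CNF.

Q ∨ ¬P ∨ R

¬((R ∨ ¬Q) ∧ P) ∨ R
≡ ¬(R ∨ ¬Q) ∨ ¬P ∨ R   [De Morgan]
≡ (¬R ∧ ¬¬Q) ∨ ¬P ∨ R   [De Morgan]
≡ (¬R ∧ Q) ∨ ¬P ∨ R   [double negation]
≡ (¬R ∨ ¬P ∨ R) ∧ (Q ∨ ¬P ∨ R)   [distribute ∨ over ∧]
≡ Q ∨ ¬P ∨ R   [simplify]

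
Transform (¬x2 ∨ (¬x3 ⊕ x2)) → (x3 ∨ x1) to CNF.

(¬x2 ∨ (¬x3 ⊕ x2)) → (x3 ∨ x1)
= ¬(¬x2 ∨ (¬x3 ⊕ x2)) ∨ x3 ∨ x1   — eliminate →
= ¬(¬x2 ∨ ((¬x3 ∨ x2) ∧ ¬(¬x3 ∧ x2))) ∨ x3 ∨ x1   — expand ⊕
= (¬¬x2 ∧ ¬((¬x3 ∨ x2) ∧ ¬(¬x3 ∧ x2))) ∨ x3 ∨ x1   — De Morgan
= (x2 ∧ ¬((¬x3 ∨ x2) ∧ ¬(¬x3 ∧ x2))) ∨ x3 ∨ x1   — double negation
= (x2 ∧ (¬(¬x3 ∨ x2) ∨ ¬¬(¬x3 ∧ x2))) ∨ x3 ∨ x1   — De Morgan
= (x2 ∧ ((¬¬x3 ∧ ¬x2) ∨ ¬¬(¬x3 ∧ x2))) ∨ x3 ∨ x1   — De Morgan
= (x2 ∧ ((x3 ∧ ¬x2) ∨ ¬¬(¬x3 ∧ x2))) ∨ x3 ∨ x1   — double negation
= (x2 ∧ ((x3 ∧ ¬x2) ∨ (¬x3 ∧ x2))) ∨ x3 ∨ x1   — double negation
= (x2 ∨ x3 ∨ x1) ∧ (x3 ∨ ¬x3 ∨ x3 ∨ x1) ∧ (x3 ∨ x2 ∨ x3 ∨ x1) ∧ (¬x2 ∨ ¬x3 ∨ x3 ∨ x1) ∧ (¬x2 ∨ x2 ∨ x3 ∨ x1)   — distribute ∨ over ∧
= x2 ∨ x3 ∨ x1   — simplify

x2 ∨ x3 ∨ x1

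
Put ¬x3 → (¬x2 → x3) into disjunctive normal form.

x3 ∨ x2

¬x3 → (¬x2 → x3)
≡ ¬¬x3 ∨ (¬x2 → x3)
≡ ¬¬x3 ∨ ¬¬x2 ∨ x3
≡ x3 ∨ ¬¬x2 ∨ x3
≡ x3 ∨ x2 ∨ x3
≡ x3 ∨ x2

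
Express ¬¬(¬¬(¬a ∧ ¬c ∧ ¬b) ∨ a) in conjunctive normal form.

(¬c ∨ a) ∧ (¬b ∨ a)

¬¬(¬¬(¬a ∧ ¬c ∧ ¬b) ∨ a)
⇔ ¬¬(¬a ∧ ¬c ∧ ¬b) ∨ a   — double negation
⇔ (¬a ∧ ¬c ∧ ¬b) ∨ a   — double negation
⇔ (¬a ∨ a) ∧ (¬c ∨ a) ∧ (¬b ∨ a)   — distribute ∨ over ∧
⇔ (¬c ∨ a) ∧ (¬b ∨ a)   — simplify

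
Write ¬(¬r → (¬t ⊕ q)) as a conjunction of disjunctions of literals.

¬r ∧ (t ∨ q) ∧ (¬q ∨ ¬t)

¬(¬r → (¬t ⊕ q))
⇔ ¬(¬¬r ∨ (¬t ⊕ q))   — eliminate →
⇔ ¬(¬¬r ∨ ((¬t ∨ q) ∧ ¬(¬t ∧ q)))   — expand ⊕
⇔ ¬¬¬r ∧ ¬((¬t ∨ q) ∧ ¬(¬t ∧ q))   — De Morgan
⇔ ¬r ∧ ¬((¬t ∨ q) ∧ ¬(¬t ∧ q))   — double negation
⇔ ¬r ∧ (¬(¬t ∨ q) ∨ ¬¬(¬t ∧ q))   — De Morgan
⇔ ¬r ∧ ((¬¬t ∧ ¬q) ∨ ¬¬(¬t ∧ q))   — De Morgan
⇔ ¬r ∧ ((t ∧ ¬q) ∨ ¬¬(¬t ∧ q))   — double negation
⇔ ¬r ∧ ((t ∧ ¬q) ∨ (¬t ∧ q))   — double negation
⇔ ¬r ∧ (t ∨ ¬t) ∧ (t ∨ q) ∧ (¬q ∨ ¬t) ∧ (¬q ∨ q)   — distribute ∨ over ∧
⇔ ¬r ∧ (t ∨ q) ∧ (¬q ∨ ¬t)   — simplify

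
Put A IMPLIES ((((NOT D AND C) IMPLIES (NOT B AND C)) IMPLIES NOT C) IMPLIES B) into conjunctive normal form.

A IMPLIES ((((NOT D AND C) IMPLIES (NOT B AND C)) IMPLIES NOT C) IMPLIES B)
= NOT A OR ((((NOT D AND C) IMPLIES (NOT B AND C)) IMPLIES NOT C) IMPLIES B)   — eliminate IMPLIES
= NOT A OR NOT (((NOT D AND C) IMPLIES (NOT B AND C)) IMPLIES NOT C) OR B   — eliminate IMPLIES
= NOT A OR NOT (NOT ((NOT D AND C) IMPLIES (NOT B AND C)) OR NOT C) OR B   — eliminate IMPLIES
= NOT A OR NOT (NOT (NOT (NOT D AND C) OR (NOT B AND C)) OR NOT C) OR B   — eliminate IMPLIES
= NOT A OR (NOT NOT (NOT (NOT D AND C) OR (NOT B AND C)) AND NOT NOT C) OR B   — De Morgan
= NOT A OR ((NOT (NOT D AND C) OR (NOT B AND C)) AND NOT NOT C) OR B   — double negation
= NOT A OR ((NOT NOT D OR NOT C OR (NOT B AND C)) AND NOT NOT C) OR B   — De Morgan
= NOT A OR ((D OR NOT C OR (NOT B AND C)) AND NOT NOT C) OR B   — double negation
= NOT A OR ((D OR NOT C OR (NOT B AND C)) AND C) OR B   — double negation
= (NOT A OR D OR NOT C OR NOT B OR B) AND (NOT A OR D OR NOT C OR C OR B) AND (NOT A OR C OR B)   — distribute OR over AND
= NOT A OR C OR B   — simplify

NOT A OR C OR B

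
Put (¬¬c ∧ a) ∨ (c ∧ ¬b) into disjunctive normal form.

(c ∧ a) ∨ (c ∧ ¬b)

(¬¬c ∧ a) ∨ (c ∧ ¬b)
= (c ∧ a) ∨ (c ∧ ¬b)   [double negation]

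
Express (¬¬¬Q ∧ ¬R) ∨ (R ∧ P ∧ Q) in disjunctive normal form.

(¬Q ∧ ¬R) ∨ (R ∧ P ∧ Q)

(¬¬¬Q ∧ ¬R) ∨ (R ∧ P ∧ Q)
≡ (¬Q ∧ ¬R) ∨ (R ∧ P ∧ Q)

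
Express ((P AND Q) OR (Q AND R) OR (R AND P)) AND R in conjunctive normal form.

((P AND Q) OR (Q AND R) OR (R AND P)) AND R
⇔ (P OR Q OR R) AND (P OR Q OR P) AND (P OR R OR R) AND (P OR R OR P) AND (Q OR Q OR R) AND (Q OR Q OR P) AND (Q OR R OR R) AND (Q OR R OR P) AND R   — distribute OR over AND
⇔ (P OR Q) AND R   — simplify

(P OR Q) AND R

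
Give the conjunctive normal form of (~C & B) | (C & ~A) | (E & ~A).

(~C | ~A) & (B | C | E) & (B | ~A)

(~C & B) | (C & ~A) | (E & ~A)
≡ (~C | C | E) & (~C | C | ~A) & (~C | ~A | E) & (~C | ~A | ~A) & (B | C | E) & (B | C | ~A) & (B | ~A | E) & (B | ~A | ~A)
≡ (~C | ~A) & (B | C | E) & (B | ~A)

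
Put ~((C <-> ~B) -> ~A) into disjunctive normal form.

~((C <-> ~B) -> ~A)
= ~(~(C <-> ~B) | ~A)   [eliminate ->]
= ~(~((C -> ~B) & (~B -> C)) | ~A)   [eliminate <->]
= ~(~((~C | ~B) & (~B -> C)) | ~A)   [eliminate ->]
= ~(~((~C | ~B) & (~~B | C)) | ~A)   [eliminate ->]
= ~~((~C | ~B) & (~~B | C)) & ~~A   [De Morgan]
= (~C | ~B) & (~~B | C) & ~~A   [double negation]
= (~C | ~B) & (B | C) & ~~A   [double negation]
= (~C | ~B) & (B | C) & A   [double negation]
= (~C & B & A) | (~C & C & A) | (~B & B & A) | (~B & C & A)   [distribute & over |]
= (~C & B & A) | (~B & C & A)   [simplify]

(~C & B & A) | (~B & C & A)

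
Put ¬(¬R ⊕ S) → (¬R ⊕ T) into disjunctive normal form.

(¬R ∧ ¬S) ∨ (R ∧ S) ∨ (¬R ∧ ¬T) ∨ (R ∧ T)

¬(¬R ⊕ S) → (¬R ⊕ T)
= ¬¬(¬R ⊕ S) ∨ (¬R ⊕ T)
= ¬¬((¬R ∧ ¬S) ∨ (¬¬R ∧ S)) ∨ (¬R ⊕ T)
= ¬¬((¬R ∧ ¬S) ∨ (¬¬R ∧ S)) ∨ (¬R ∧ ¬T) ∨ (¬¬R ∧ T)
= (¬R ∧ ¬S) ∨ (¬¬R ∧ S) ∨ (¬R ∧ ¬T) ∨ (¬¬R ∧ T)
= (¬R ∧ ¬S) ∨ (R ∧ S) ∨ (¬R ∧ ¬T) ∨ (¬¬R ∧ T)
= (¬R ∧ ¬S) ∨ (R ∧ S) ∨ (¬R ∧ ¬T) ∨ (R ∧ T)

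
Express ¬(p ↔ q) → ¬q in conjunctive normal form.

¬q ∨ p

¬(p ↔ q) → ¬q
≡ ¬¬(p ↔ q) ∨ ¬q   [eliminate →]
≡ ¬¬((p → q) ∧ (q → p)) ∨ ¬q   [eliminate ↔]
≡ ¬¬((¬p ∨ q) ∧ (q → p)) ∨ ¬q   [eliminate →]
≡ ¬¬((¬p ∨ q) ∧ (¬q ∨ p)) ∨ ¬q   [eliminate →]
≡ ((¬p ∨ q) ∧ (¬q ∨ p)) ∨ ¬q   [double negation]
≡ (¬p ∨ q ∨ ¬q) ∧ (¬q ∨ p ∨ ¬q)   [distribute ∨ over ∧]
≡ ¬q ∨ p   [simplify]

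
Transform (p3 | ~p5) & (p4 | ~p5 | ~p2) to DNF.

(p3 & p4) | (p3 & ~p2) | ~p5

(p3 | ~p5) & (p4 | ~p5 | ~p2)
≡ (p3 & p4) | (p3 & ~p5) | (p3 & ~p2) | (~p5 & p4) | (~p5 & ~p5) | (~p5 & ~p2)   [distribute & over |]
≡ (p3 & p4) | (p3 & ~p2) | ~p5   [simplify]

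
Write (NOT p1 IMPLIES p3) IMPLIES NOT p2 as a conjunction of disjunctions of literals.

(NOT p1 IMPLIES p3) IMPLIES NOT p2
≡ NOT (NOT p1 IMPLIES p3) OR NOT p2
≡ NOT (NOT NOT p1 OR p3) OR NOT p2
≡ (NOT NOT NOT p1 AND NOT p3) OR NOT p2
≡ (NOT p1 AND NOT p3) OR NOT p2
≡ (NOT p1 OR NOT p2) AND (NOT p3 OR NOT p2)

(NOT p1 OR NOT p2) AND (NOT p3 OR NOT p2)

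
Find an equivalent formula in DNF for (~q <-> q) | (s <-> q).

(~s & ~q) | (q & s)

(~q <-> q) | (s <-> q)
≡ ((~q -> q) & (q -> ~q)) | (s <-> q)   — eliminate <->
≡ ((~~q | q) & (q -> ~q)) | (s <-> q)   — eliminate ->
≡ ((~~q | q) & (~q | ~q)) | (s <-> q)   — eliminate ->
≡ ((~~q | q) & (~q | ~q)) | ((s -> q) & (q -> s))   — eliminate <->
≡ ((~~q | q) & (~q | ~q)) | ((~s | q) & (q -> s))   — eliminate ->
≡ ((~~q | q) & (~q | ~q)) | ((~s | q) & (~q | s))   — eliminate ->
≡ ((q | q) & (~q | ~q)) | ((~s | q) & (~q | s))   — double negation
≡ (q & ~q) | (q & ~q) | (q & ~q) | (q & ~q) | (~s & ~q) | (~s & s) | (q & ~q) | (q & s)   — distribute & over |
≡ (~s & ~q) | (q & s)   — simplify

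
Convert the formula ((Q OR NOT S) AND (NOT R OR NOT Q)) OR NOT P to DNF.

(Q AND NOT R) OR (NOT S AND NOT R) OR (NOT S AND NOT Q) OR NOT P

((Q OR NOT S) AND (NOT R OR NOT Q)) OR NOT P
≡ (Q AND NOT R) OR (Q AND NOT Q) OR (NOT S AND NOT R) OR (NOT S AND NOT Q) OR NOT P   [distribute AND over OR]
≡ (Q AND NOT R) OR (NOT S AND NOT R) OR (NOT S AND NOT Q) OR NOT P   [simplify]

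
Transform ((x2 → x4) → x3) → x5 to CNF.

((x2 → x4) → x3) → x5
⇔ ¬((x2 → x4) → x3) ∨ x5   (eliminate →)
⇔ ¬(¬(x2 → x4) ∨ x3) ∨ x5   (eliminate →)
⇔ ¬(¬(¬x2 ∨ x4) ∨ x3) ∨ x5   (eliminate →)
⇔ (¬¬(¬x2 ∨ x4) ∧ ¬x3) ∨ x5   (De Morgan)
⇔ ((¬x2 ∨ x4) ∧ ¬x3) ∨ x5   (double negation)
⇔ (¬x2 ∨ x4 ∨ x5) ∧ (¬x3 ∨ x5)   (distribute ∨ over ∧)

(¬x2 ∨ x4 ∨ x5) ∧ (¬x3 ∨ x5)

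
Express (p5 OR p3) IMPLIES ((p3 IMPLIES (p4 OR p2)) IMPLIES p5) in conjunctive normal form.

(NOT p3 OR NOT p4 OR p5) AND (NOT p3 OR NOT p2 OR p5)

(p5 OR p3) IMPLIES ((p3 IMPLIES (p4 OR p2)) IMPLIES p5)
≡ NOT (p5 OR p3) OR ((p3 IMPLIES (p4 OR p2)) IMPLIES p5)   [eliminate IMPLIES]
≡ NOT (p5 OR p3) OR NOT (p3 IMPLIES (p4 OR p2)) OR p5   [eliminate IMPLIES]
≡ NOT (p5 OR p3) OR NOT (NOT p3 OR p4 OR p2) OR p5   [eliminate IMPLIES]
≡ (NOT p5 AND NOT p3) OR NOT (NOT p3 OR p4 OR p2) OR p5   [De Morgan]
≡ (NOT p5 AND NOT p3) OR (NOT NOT p3 AND NOT p4 AND NOT p2) OR p5   [De Morgan]
≡ (NOT p5 AND NOT p3) OR (p3 AND NOT p4 AND NOT p2) OR p5   [double negation]
≡ (NOT p5 OR p3 OR p5) AND (NOT p5 OR NOT p4 OR p5) AND (NOT p5 OR NOT p2 OR p5) AND (NOT p3 OR p3 OR p5) AND (NOT p3 OR NOT p4 OR p5) AND (NOT p3 OR NOT p2 OR p5)   [distribute OR over AND]
≡ (NOT p3 OR NOT p4 OR p5) AND (NOT p3 OR NOT p2 OR p5)   [simplify]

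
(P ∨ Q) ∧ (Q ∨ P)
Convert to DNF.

P ∨ Q

(P ∨ Q) ∧ (Q ∨ P)
≡ (P ∧ Q) ∨ (P ∧ P) ∨ (Q ∧ Q) ∨ (Q ∧ P)   [distribute ∧ over ∨]
≡ P ∨ Q   [simplify]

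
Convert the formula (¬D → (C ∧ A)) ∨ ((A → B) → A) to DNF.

D ∨ A

(¬D → (C ∧ A)) ∨ ((A → B) → A)
= ¬¬D ∨ (C ∧ A) ∨ ((A → B) → A)   [eliminate →]
= ¬¬D ∨ (C ∧ A) ∨ ¬(A → B) ∨ A   [eliminate →]
= ¬¬D ∨ (C ∧ A) ∨ ¬(¬A ∨ B) ∨ A   [eliminate →]
= D ∨ (C ∧ A) ∨ ¬(¬A ∨ B) ∨ A   [double negation]
= D ∨ (C ∧ A) ∨ (¬¬A ∧ ¬B) ∨ A   [De Morgan]
= D ∨ (C ∧ A) ∨ (A ∧ ¬B) ∨ A   [double negation]
= D ∨ A   [simplify]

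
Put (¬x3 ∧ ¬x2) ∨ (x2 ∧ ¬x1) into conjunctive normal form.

(¬x3 ∧ ¬x2) ∨ (x2 ∧ ¬x1)
⇔ (¬x3 ∨ x2) ∧ (¬x3 ∨ ¬x1) ∧ (¬x2 ∨ x2) ∧ (¬x2 ∨ ¬x1)   [distribute ∨ over ∧]
⇔ (¬x3 ∨ x2) ∧ (¬x3 ∨ ¬x1) ∧ (¬x2 ∨ ¬x1)   [simplify]

(¬x3 ∨ x2) ∧ (¬x3 ∨ ¬x1) ∧ (¬x2 ∨ ¬x1)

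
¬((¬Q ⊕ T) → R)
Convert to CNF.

(¬Q ∨ T) ∧ (Q ∨ ¬T) ∧ ¬R

¬((¬Q ⊕ T) → R)
≡ ¬(¬(¬Q ⊕ T) ∨ R)   [eliminate →]
≡ ¬(¬((¬Q ∨ T) ∧ ¬(¬Q ∧ T)) ∨ R)   [expand ⊕]
≡ ¬¬((¬Q ∨ T) ∧ ¬(¬Q ∧ T)) ∧ ¬R   [De Morgan]
≡ (¬Q ∨ T) ∧ ¬(¬Q ∧ T) ∧ ¬R   [double negation]
≡ (¬Q ∨ T) ∧ (¬¬Q ∨ ¬T) ∧ ¬R   [De Morgan]
≡ (¬Q ∨ T) ∧ (Q ∨ ¬T) ∧ ¬R   [double negation]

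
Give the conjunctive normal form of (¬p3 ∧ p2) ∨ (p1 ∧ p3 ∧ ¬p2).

(¬p3 ∧ p2) ∨ (p1 ∧ p3 ∧ ¬p2)
≡ (¬p3 ∨ p1) ∧ (¬p3 ∨ p3) ∧ (¬p3 ∨ ¬p2) ∧ (p2 ∨ p1) ∧ (p2 ∨ p3) ∧ (p2 ∨ ¬p2)   [distribute ∨ over ∧]
≡ (¬p3 ∨ p1) ∧ (¬p3 ∨ ¬p2) ∧ (p2 ∨ p1) ∧ (p2 ∨ p3)   [simplify]

(¬p3 ∨ p1) ∧ (¬p3 ∨ ¬p2) ∧ (p2 ∨ p1) ∧ (p2 ∨ p3)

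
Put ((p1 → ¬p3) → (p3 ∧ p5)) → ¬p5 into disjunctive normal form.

((p1 → ¬p3) → (p3 ∧ p5)) → ¬p5
⇔ ¬((p1 → ¬p3) → (p3 ∧ p5)) ∨ ¬p5
⇔ ¬(¬(p1 → ¬p3) ∨ (p3 ∧ p5)) ∨ ¬p5
⇔ ¬(¬(¬p1 ∨ ¬p3) ∨ (p3 ∧ p5)) ∨ ¬p5
⇔ (¬¬(¬p1 ∨ ¬p3) ∧ ¬(p3 ∧ p5)) ∨ ¬p5
⇔ ((¬p1 ∨ ¬p3) ∧ ¬(p3 ∧ p5)) ∨ ¬p5
⇔ ((¬p1 ∨ ¬p3) ∧ (¬p3 ∨ ¬p5)) ∨ ¬p5
⇔ (¬p1 ∧ ¬p3) ∨ (¬p1 ∧ ¬p5) ∨ (¬p3 ∧ ¬p3) ∨ (¬p3 ∧ ¬p5) ∨ ¬p5
⇔ ¬p3 ∨ ¬p5

¬p3 ∨ ¬p5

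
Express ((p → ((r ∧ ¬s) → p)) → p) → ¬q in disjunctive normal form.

((p → ((r ∧ ¬s) → p)) → p) → ¬q
≡ ¬((p → ((r ∧ ¬s) → p)) → p) ∨ ¬q
≡ ¬(¬(p → ((r ∧ ¬s) → p)) ∨ p) ∨ ¬q
≡ ¬(¬(¬p ∨ ((r ∧ ¬s) → p)) ∨ p) ∨ ¬q
≡ ¬(¬(¬p ∨ ¬(r ∧ ¬s) ∨ p) ∨ p) ∨ ¬q
≡ (¬¬(¬p ∨ ¬(r ∧ ¬s) ∨ p) ∧ ¬p) ∨ ¬q
≡ ((¬p ∨ ¬(r ∧ ¬s) ∨ p) ∧ ¬p) ∨ ¬q
≡ ((¬p ∨ ¬r ∨ ¬¬s ∨ p) ∧ ¬p) ∨ ¬q
≡ ((¬p ∨ ¬r ∨ s ∨ p) ∧ ¬p) ∨ ¬q
≡ (¬p ∧ ¬p) ∨ (¬r ∧ ¬p) ∨ (s ∧ ¬p) ∨ (p ∧ ¬p) ∨ ¬q
≡ ¬p ∨ ¬q

¬p ∨ ¬q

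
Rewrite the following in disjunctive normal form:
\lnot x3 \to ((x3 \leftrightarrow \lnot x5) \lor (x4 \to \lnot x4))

x3 \lor (\lnot x3 \land x5) \lor \lnot x4

\lnot x3 \to ((x3 \leftrightarrow \lnot x5) \lor (x4 \to \lnot x4))
≡ \lnot \lnot x3 \lor (x3 \leftrightarrow \lnot x5) \lor (x4 \to \lnot x4)
≡ \lnot \lnot x3 \lor ((x3 \to \lnot x5) \land (\lnot x5 \to x3)) \lor (x4 \to \lnot x4)
≡ \lnot \lnot x3 \lor ((\lnot x3 \lor \lnot x5) \land (\lnot x5 \to x3)) \lor (x4 \to \lnot x4)
≡ \lnot \lnot x3 \lor ((\lnot x3 \lor \lnot x5) \land (\lnot \lnot x5 \lor x3)) \lor (x4 \to \lnot x4)
≡ \lnot \lnot x3 \lor ((\lnot x3 \lor \lnot x5) \land (\lnot \lnot x5 \lor x3)) \lor \lnot x4 \lor \lnot x4
≡ x3 \lor ((\lnot x3 \lor \lnot x5) \land (\lnot \lnot x5 \lor x3)) \lor \lnot x4 \lor \lnot x4
≡ x3 \lor ((\lnot x3 \lor \lnot x5) \land (x5 \lor x3)) \lor \lnot x4 \lor \lnot x4
≡ x3 \lor (\lnot x3 \land x5) \lor (\lnot x3 \land x3) \lor (\lnot x5 \land x5) \lor (\lnot x5 \land x3) \lor \lnot x4 \lor \lnot x4
≡ x3 \lor (\lnot x3 \land x5) \lor \lnot x4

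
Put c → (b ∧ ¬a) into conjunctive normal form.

c → (b ∧ ¬a)
≡ ¬c ∨ (b ∧ ¬a)
≡ (¬c ∨ b) ∧ (¬c ∨ ¬a)

(¬c ∨ b) ∧ (¬c ∨ ¬a)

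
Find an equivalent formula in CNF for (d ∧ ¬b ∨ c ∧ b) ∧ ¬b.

(d ∨ c) ∧ (d ∨ b) ∧ ¬b

(d ∧ ¬b ∨ c ∧ b) ∧ ¬b
≡ (d ∨ c) ∧ (d ∨ b) ∧ (¬b ∨ c) ∧ (¬b ∨ b) ∧ ¬b   [distribute ∨ over ∧]
≡ (d ∨ c) ∧ (d ∨ b) ∧ ¬b   [simplify]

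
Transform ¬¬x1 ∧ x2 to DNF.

x1 ∧ x2

¬¬x1 ∧ x2
⇔ x1 ∧ x2   [double negation]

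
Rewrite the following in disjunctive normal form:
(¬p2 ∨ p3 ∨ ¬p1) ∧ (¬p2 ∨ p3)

¬p2 ∨ p3

(¬p2 ∨ p3 ∨ ¬p1) ∧ (¬p2 ∨ p3)
⇔ (¬p2 ∧ ¬p2) ∨ (¬p2 ∧ p3) ∨ (p3 ∧ ¬p2) ∨ (p3 ∧ p3) ∨ (¬p1 ∧ ¬p2) ∨ (¬p1 ∧ p3)
⇔ ¬p2 ∨ p3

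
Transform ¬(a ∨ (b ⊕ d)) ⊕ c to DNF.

¬(a ∨ (b ⊕ d)) ⊕ c
≡ ¬(a ∨ (b ⊕ d)) ∧ ¬c ∨ ¬¬(a ∨ (b ⊕ d)) ∧ c   — expand ⊕
≡ ¬(a ∨ b ∧ ¬d ∨ ¬b ∧ d) ∧ ¬c ∨ ¬¬(a ∨ (b ⊕ d)) ∧ c   — expand ⊕
≡ ¬(a ∨ b ∧ ¬d ∨ ¬b ∧ d) ∧ ¬c ∨ ¬¬(a ∨ b ∧ ¬d ∨ ¬b ∧ d) ∧ c   — expand ⊕
≡ ¬a ∧ ¬(b ∧ ¬d) ∧ ¬(¬b ∧ d) ∧ ¬c ∨ ¬¬(a ∨ b ∧ ¬d ∨ ¬b ∧ d) ∧ c   — De Morgan
≡ ¬a ∧ (¬b ∨ ¬¬d) ∧ ¬(¬b ∧ d) ∧ ¬c ∨ ¬¬(a ∨ b ∧ ¬d ∨ ¬b ∧ d) ∧ c   — De Morgan
≡ ¬a ∧ (¬b ∨ d) ∧ ¬(¬b ∧ d) ∧ ¬c ∨ ¬¬(a ∨ b ∧ ¬d ∨ ¬b ∧ d) ∧ c   — double negation
≡ ¬a ∧ (¬b ∨ d) ∧ (¬¬b ∨ ¬d) ∧ ¬c ∨ ¬¬(a ∨ b ∧ ¬d ∨ ¬b ∧ d) ∧ c   — De Morgan
≡ ¬a ∧ (¬b ∨ d) ∧ (b ∨ ¬d) ∧ ¬c ∨ ¬¬(a ∨ b ∧ ¬d ∨ ¬b ∧ d) ∧ c   — double negation
≡ ¬a ∧ (¬b ∨ d) ∧ (b ∨ ¬d) ∧ ¬c ∨ (a ∨ b ∧ ¬d ∨ ¬b ∧ d) ∧ c   — double negation
≡ ¬a ∧ ¬b ∧ b ∧ ¬c ∨ ¬a ∧ ¬b ∧ ¬d ∧ ¬c ∨ ¬a ∧ d ∧ b ∧ ¬c ∨ ¬a ∧ d ∧ ¬d ∧ ¬c ∨ a ∧ c ∨ b ∧ ¬d ∧ c ∨ ¬b ∧ d ∧ c   — distribute ∧ over ∨
≡ ¬a ∧ ¬b ∧ ¬d ∧ ¬c ∨ ¬a ∧ d ∧ b ∧ ¬c ∨ a ∧ c ∨ b ∧ ¬d ∧ c ∨ ¬b ∧ d ∧ c   — simplify

¬a ∧ ¬b ∧ ¬d ∧ ¬c ∨ ¬a ∧ d ∧ b ∧ ¬c ∨ a ∧ c ∨ b ∧ ¬d ∧ c ∨ ¬b ∧ d ∧ c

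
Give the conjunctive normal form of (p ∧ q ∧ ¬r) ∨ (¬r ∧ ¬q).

(p ∨ ¬q) ∧ ¬r

(p ∧ q ∧ ¬r) ∨ (¬r ∧ ¬q)
⇔ (p ∨ ¬r) ∧ (p ∨ ¬q) ∧ (q ∨ ¬r) ∧ (q ∨ ¬q) ∧ (¬r ∨ ¬r) ∧ (¬r ∨ ¬q)   — distribute ∨ over ∧
⇔ (p ∨ ¬q) ∧ ¬r   — simplify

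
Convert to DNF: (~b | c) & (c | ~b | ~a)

(~b | c) & (c | ~b | ~a)
≡ (~b & c) | (~b & ~b) | (~b & ~a) | (c & c) | (c & ~b) | (c & ~a)   [distribute & over |]
≡ ~b | c   [simplify]

~b | c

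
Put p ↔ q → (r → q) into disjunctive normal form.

p ↔ q → (r → q)
⇔ (p → (q → (r → q))) ∧ ((q → (r → q)) → p)
⇔ (¬p ∨ (q → (r → q))) ∧ ((q → (r → q)) → p)
⇔ (¬p ∨ ¬q ∨ (r → q)) ∧ ((q → (r → q)) → p)
⇔ (¬p ∨ ¬q ∨ ¬r ∨ q) ∧ ((q → (r → q)) → p)
⇔ (¬p ∨ ¬q ∨ ¬r ∨ q) ∧ (¬(q → (r → q)) ∨ p)
⇔ (¬p ∨ ¬q ∨ ¬r ∨ q) ∧ (¬(¬q ∨ (r → q)) ∨ p)
⇔ (¬p ∨ ¬q ∨ ¬r ∨ q) ∧ (¬(¬q ∨ ¬r ∨ q) ∨ p)
⇔ (¬p ∨ ¬q ∨ ¬r ∨ q) ∧ (¬¬q ∧ ¬¬r ∧ ¬q ∨ p)
⇔ (¬p ∨ ¬q ∨ ¬r ∨ q) ∧ (q ∧ ¬¬r ∧ ¬q ∨ p)
⇔ (¬p ∨ ¬q ∨ ¬r ∨ q) ∧ (q ∧ r ∧ ¬q ∨ p)
⇔ ¬p ∧ q ∧ r ∧ ¬q ∨ ¬p ∧ p ∨ ¬q ∧ q ∧ r ∧ ¬q ∨ ¬q ∧ p ∨ ¬r ∧ q ∧ r ∧ ¬q ∨ ¬r ∧ p ∨ q ∧ q ∧ r ∧ ¬q ∨ q ∧ p
⇔ ¬q ∧ p ∨ ¬r ∧ p ∨ q ∧ p

¬q ∧ p ∨ ¬r ∧ p ∨ q ∧ p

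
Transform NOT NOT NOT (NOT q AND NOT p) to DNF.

q OR p

NOT NOT NOT (NOT q AND NOT p)
= NOT (NOT q AND NOT p)   [double negation]
= NOT NOT q OR NOT NOT p   [De Morgan]
= q OR NOT NOT p   [double negation]
= q OR p   [double negation]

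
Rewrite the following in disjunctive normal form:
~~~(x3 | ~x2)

~~~(x3 | ~x2)
= ~(x3 | ~x2)   — double negation
= ~x3 & ~~x2   — De Morgan
= ~x3 & x2   — double negation

~x3 & x2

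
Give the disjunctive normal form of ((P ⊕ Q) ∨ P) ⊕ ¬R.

((P ⊕ Q) ∨ P) ⊕ ¬R
⇔ (((P ⊕ Q) ∨ P) ∧ ¬¬R) ∨ (¬((P ⊕ Q) ∨ P) ∧ ¬R)   (expand ⊕)
⇔ (((P ∧ ¬Q) ∨ (¬P ∧ Q) ∨ P) ∧ ¬¬R) ∨ (¬((P ⊕ Q) ∨ P) ∧ ¬R)   (expand ⊕)
⇔ (((P ∧ ¬Q) ∨ (¬P ∧ Q) ∨ P) ∧ ¬¬R) ∨ (¬((P ∧ ¬Q) ∨ (¬P ∧ Q) ∨ P) ∧ ¬R)   (expand ⊕)
⇔ (((P ∧ ¬Q) ∨ (¬P ∧ Q) ∨ P) ∧ R) ∨ (¬((P ∧ ¬Q) ∨ (¬P ∧ Q) ∨ P) ∧ ¬R)   (double negation)
⇔ (((P ∧ ¬Q) ∨ (¬P ∧ Q) ∨ P) ∧ R) ∨ (¬(P ∧ ¬Q) ∧ ¬(¬P ∧ Q) ∧ ¬P ∧ ¬R)   (De Morgan)
⇔ (((P ∧ ¬Q) ∨ (¬P ∧ Q) ∨ P) ∧ R) ∨ ((¬P ∨ ¬¬Q) ∧ ¬(¬P ∧ Q) ∧ ¬P ∧ ¬R)   (De Morgan)
⇔ (((P ∧ ¬Q) ∨ (¬P ∧ Q) ∨ P) ∧ R) ∨ ((¬P ∨ Q) ∧ ¬(¬P ∧ Q) ∧ ¬P ∧ ¬R)   (double negation)
⇔ (((P ∧ ¬Q) ∨ (¬P ∧ Q) ∨ P) ∧ R) ∨ ((¬P ∨ Q) ∧ (¬¬P ∨ ¬Q) ∧ ¬P ∧ ¬R)   (De Morgan)
⇔ (((P ∧ ¬Q) ∨ (¬P ∧ Q) ∨ P) ∧ R) ∨ ((¬P ∨ Q) ∧ (P ∨ ¬Q) ∧ ¬P ∧ ¬R)   (double negation)
⇔ (P ∧ ¬Q ∧ R) ∨ (¬P ∧ Q ∧ R) ∨ (P ∧ R) ∨ (¬P ∧ P ∧ ¬P ∧ ¬R) ∨ (¬P ∧ ¬Q ∧ ¬P ∧ ¬R) ∨ (Q ∧ P ∧ ¬P ∧ ¬R) ∨ (Q ∧ ¬Q ∧ ¬P ∧ ¬R)   (distribute ∧ over ∨)
⇔ (¬P ∧ Q ∧ R) ∨ (P ∧ R) ∨ (¬P ∧ ¬Q ∧ ¬R)   (simplify)

(¬P ∧ Q ∧ R) ∨ (P ∧ R) ∨ (¬P ∧ ¬Q ∧ ¬R)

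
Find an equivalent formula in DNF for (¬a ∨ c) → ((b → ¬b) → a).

(¬a ∨ c) → ((b → ¬b) → a)
≡ ¬(¬a ∨ c) ∨ ((b → ¬b) → a)   [eliminate →]
≡ ¬(¬a ∨ c) ∨ ¬(b → ¬b) ∨ a   [eliminate →]
≡ ¬(¬a ∨ c) ∨ ¬(¬b ∨ ¬b) ∨ a   [eliminate →]
≡ (¬¬a ∧ ¬c) ∨ ¬(¬b ∨ ¬b) ∨ a   [De Morgan]
≡ (a ∧ ¬c) ∨ ¬(¬b ∨ ¬b) ∨ a   [double negation]
≡ (a ∧ ¬c) ∨ (¬¬b ∧ ¬¬b) ∨ a   [De Morgan]
≡ (a ∧ ¬c) ∨ (b ∧ ¬¬b) ∨ a   [double negation]
≡ (a ∧ ¬c) ∨ (b ∧ b) ∨ a   [double negation]
≡ b ∨ a   [simplify]

b ∨ a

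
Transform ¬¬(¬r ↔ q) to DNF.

(r ∧ ¬q) ∨ (q ∧ ¬r)

¬¬(¬r ↔ q)
= ¬¬((¬r → q) ∧ (q → ¬r))   (eliminate ↔)
= ¬¬((¬¬r ∨ q) ∧ (q → ¬r))   (eliminate →)
= ¬¬((¬¬r ∨ q) ∧ (¬q ∨ ¬r))   (eliminate →)
= (¬¬r ∨ q) ∧ (¬q ∨ ¬r)   (double negation)
= (r ∨ q) ∧ (¬q ∨ ¬r)   (double negation)
= (r ∧ ¬q) ∨ (r ∧ ¬r) ∨ (q ∧ ¬q) ∨ (q ∧ ¬r)   (distribute ∧ over ∨)
= (r ∧ ¬q) ∨ (q ∧ ¬r)   (simplify)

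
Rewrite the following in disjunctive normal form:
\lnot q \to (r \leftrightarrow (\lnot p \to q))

\lnot q \to (r \leftrightarrow (\lnot p \to q))
≡ \lnot \lnot q \lor (r \leftrightarrow (\lnot p \to q))   — eliminate \to
≡ \lnot \lnot q \lor ((r \to (\lnot p \to q)) \land ((\lnot p \to q) \to r))   — eliminate \leftrightarrow
≡ \lnot \lnot q \lor ((\lnot r \lor (\lnot p \to q)) \land ((\lnot p \to q) \to r))   — eliminate \to
≡ \lnot \lnot q \lor ((\lnot r \lor \lnot \lnot p \lor q) \land ((\lnot p \to q) \to r))   — eliminate \to
≡ \lnot \lnot q \lor ((\lnot r \lor \lnot \lnot p \lor q) \land (\lnot (\lnot p \to q) \lor r))   — eliminate \to
≡ \lnot \lnot q \lor ((\lnot r \lor \lnot \lnot p \lor q) \land (\lnot (\lnot \lnot p \lor q) \lor r))   — eliminate \to
≡ q \lor ((\lnot r \lor \lnot \lnot p \lor q) \land (\lnot (\lnot \lnot p \lor q) \lor r))   — double negation
≡ q \lor ((\lnot r \lor p \lor q) \land (\lnot (\lnot \lnot p \lor q) \lor r))   — double negation
≡ q \lor ((\lnot r \lor p \lor q) \land ((\lnot \lnot \lnot p \land \lnot q) \lor r))   — De Morgan
≡ q \lor ((\lnot r \lor p \lor q) \land ((\lnot p \land \lnot q) \lor r))   — double negation
≡ q \lor (\lnot r \land \lnot p \land \lnot q) \lor (\lnot r \land r) \lor (p \land \lnot p \land \lnot q) \lor (p \land r) \lor (q \land \lnot p \land \lnot q) \lor (q \land r)   — distribute \land over \lor
≡ q \lor (\lnot r \land \lnot p \land \lnot q) \lor (p \land r)   — simplify

q \lor (\lnot r \land \lnot p \land \lnot q) \lor (p \land r)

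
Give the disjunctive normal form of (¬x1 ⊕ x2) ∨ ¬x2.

(x1 ∧ x2) ∨ ¬x2

(¬x1 ⊕ x2) ∨ ¬x2
≡ (¬x1 ∧ ¬x2) ∨ (¬¬x1 ∧ x2) ∨ ¬x2   [expand ⊕]
≡ (¬x1 ∧ ¬x2) ∨ (x1 ∧ x2) ∨ ¬x2   [double negation]
≡ (x1 ∧ x2) ∨ ¬x2   [simplify]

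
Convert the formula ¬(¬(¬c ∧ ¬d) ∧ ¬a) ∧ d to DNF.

a ∧ d

¬(¬(¬c ∧ ¬d) ∧ ¬a) ∧ d
= (¬¬(¬c ∧ ¬d) ∨ ¬¬a) ∧ d   — De Morgan
= ((¬c ∧ ¬d) ∨ ¬¬a) ∧ d   — double negation
= ((¬c ∧ ¬d) ∨ a) ∧ d   — double negation
= (¬c ∧ ¬d ∧ d) ∨ (a ∧ d)   — distribute ∧ over ∨
= a ∧ d   — simplify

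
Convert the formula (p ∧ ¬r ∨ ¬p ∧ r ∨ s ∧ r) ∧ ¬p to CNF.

(p ∨ r) ∧ ¬p

(p ∧ ¬r ∨ ¬p ∧ r ∨ s ∧ r) ∧ ¬p
= (p ∨ ¬p ∨ s) ∧ (p ∨ ¬p ∨ r) ∧ (p ∨ r ∨ s) ∧ (p ∨ r ∨ r) ∧ (¬r ∨ ¬p ∨ s) ∧ (¬r ∨ ¬p ∨ r) ∧ (¬r ∨ r ∨ s) ∧ (¬r ∨ r ∨ r) ∧ ¬p   [distribute ∨ over ∧]
= (p ∨ r) ∧ ¬p   [simplify]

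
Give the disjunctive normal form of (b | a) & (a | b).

b | a

(b | a) & (a | b)
≡ (b & a) | (b & b) | (a & a) | (a & b)   [distribute & over |]
≡ b | a   [simplify]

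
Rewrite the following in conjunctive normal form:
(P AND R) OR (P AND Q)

(P AND R) OR (P AND Q)
≡ (P OR P) AND (P OR Q) AND (R OR P) AND (R OR Q)
≡ P AND (R OR Q)

P AND (R OR Q)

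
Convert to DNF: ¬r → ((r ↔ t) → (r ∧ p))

r ∨ (t ∧ ¬r)

¬r → ((r ↔ t) → (r ∧ p))
≡ ¬¬r ∨ ((r ↔ t) → (r ∧ p))   [eliminate →]
≡ ¬¬r ∨ ¬(r ↔ t) ∨ (r ∧ p)   [eliminate →]
≡ ¬¬r ∨ ¬((r → t) ∧ (t → r)) ∨ (r ∧ p)   [eliminate ↔]
≡ ¬¬r ∨ ¬((¬r ∨ t) ∧ (t → r)) ∨ (r ∧ p)   [eliminate →]
≡ ¬¬r ∨ ¬((¬r ∨ t) ∧ (¬t ∨ r)) ∨ (r ∧ p)   [eliminate →]
≡ r ∨ ¬((¬r ∨ t) ∧ (¬t ∨ r)) ∨ (r ∧ p)   [double negation]
≡ r ∨ ¬(¬r ∨ t) ∨ ¬(¬t ∨ r) ∨ (r ∧ p)   [De Morgan]
≡ r ∨ (¬¬r ∧ ¬t) ∨ ¬(¬t ∨ r) ∨ (r ∧ p)   [De Morgan]
≡ r ∨ (r ∧ ¬t) ∨ ¬(¬t ∨ r) ∨ (r ∧ p)   [double negation]
≡ r ∨ (r ∧ ¬t) ∨ (¬¬t ∧ ¬r) ∨ (r ∧ p)   [De Morgan]
≡ r ∨ (r ∧ ¬t) ∨ (t ∧ ¬r) ∨ (r ∧ p)   [double negation]
≡ r ∨ (t ∧ ¬r)   [simplify]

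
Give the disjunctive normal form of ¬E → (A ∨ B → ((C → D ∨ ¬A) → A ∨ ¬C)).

¬E → (A ∨ B → ((C → D ∨ ¬A) → A ∨ ¬C))
= ¬¬E ∨ (A ∨ B → ((C → D ∨ ¬A) → A ∨ ¬C))   (eliminate →)
= ¬¬E ∨ ¬(A ∨ B) ∨ ((C → D ∨ ¬A) → A ∨ ¬C)   (eliminate →)
= ¬¬E ∨ ¬(A ∨ B) ∨ ¬(C → D ∨ ¬A) ∨ A ∨ ¬C   (eliminate →)
= ¬¬E ∨ ¬(A ∨ B) ∨ ¬(¬C ∨ D ∨ ¬A) ∨ A ∨ ¬C   (eliminate →)
= E ∨ ¬(A ∨ B) ∨ ¬(¬C ∨ D ∨ ¬A) ∨ A ∨ ¬C   (double negation)
= E ∨ ¬A ∧ ¬B ∨ ¬(¬C ∨ D ∨ ¬A) ∨ A ∨ ¬C   (De Morgan)
= E ∨ ¬A ∧ ¬B ∨ ¬¬C ∧ ¬D ∧ ¬¬A ∨ A ∨ ¬C   (De Morgan)
= E ∨ ¬A ∧ ¬B ∨ C ∧ ¬D ∧ ¬¬A ∨ A ∨ ¬C   (double negation)
= E ∨ ¬A ∧ ¬B ∨ C ∧ ¬D ∧ A ∨ A ∨ ¬C   (double negation)
= E ∨ ¬A ∧ ¬B ∨ A ∨ ¬C   (simplify)

E ∨ ¬A ∧ ¬B ∨ A ∨ ¬C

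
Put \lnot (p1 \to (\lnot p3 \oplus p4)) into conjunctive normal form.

p1 \land (p3 \lor p4) \land (\lnot p4 \lor \lnot p3)

\lnot (p1 \to (\lnot p3 \oplus p4))
⇔ \lnot (\lnot p1 \lor (\lnot p3 \oplus p4))   — eliminate \to
⇔ \lnot (\lnot p1 \lor ((\lnot p3 \lor p4) \land \lnot (\lnot p3 \land p4)))   — expand \oplus
⇔ \lnot \lnot p1 \land \lnot ((\lnot p3 \lor p4) \land \lnot (\lnot p3 \land p4))   — De Morgan
⇔ p1 \land \lnot ((\lnot p3 \lor p4) \land \lnot (\lnot p3 \land p4))   — double negation
⇔ p1 \land (\lnot (\lnot p3 \lor p4) \lor \lnot \lnot (\lnot p3 \land p4))   — De Morgan
⇔ p1 \land ((\lnot \lnot p3 \land \lnot p4) \lor \lnot \lnot (\lnot p3 \land p4))   — De Morgan
⇔ p1 \land ((p3 \land \lnot p4) \lor \lnot \lnot (\lnot p3 \land p4))   — double negation
⇔ p1 \land ((p3 \land \lnot p4) \lor (\lnot p3 \land p4))   — double negation
⇔ p1 \land (p3 \lor \lnot p3) \land (p3 \lor p4) \land (\lnot p4 \lor \lnot p3) \land (\lnot p4 \lor p4)   — distribute \lor over \land
⇔ p1 \land (p3 \lor p4) \land (\lnot p4 \lor \lnot p3)   — simplify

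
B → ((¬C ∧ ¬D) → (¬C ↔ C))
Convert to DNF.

¬B ∨ C ∨ D

B → ((¬C ∧ ¬D) → (¬C ↔ C))
= ¬B ∨ ((¬C ∧ ¬D) → (¬C ↔ C))   (eliminate →)
= ¬B ∨ ¬(¬C ∧ ¬D) ∨ (¬C ↔ C)   (eliminate →)
= ¬B ∨ ¬(¬C ∧ ¬D) ∨ ((¬C → C) ∧ (C → ¬C))   (eliminate ↔)
= ¬B ∨ ¬(¬C ∧ ¬D) ∨ ((¬¬C ∨ C) ∧ (C → ¬C))   (eliminate →)
= ¬B ∨ ¬(¬C ∧ ¬D) ∨ ((¬¬C ∨ C) ∧ (¬C ∨ ¬C))   (eliminate →)
= ¬B ∨ ¬¬C ∨ ¬¬D ∨ ((¬¬C ∨ C) ∧ (¬C ∨ ¬C))   (De Morgan)
= ¬B ∨ C ∨ ¬¬D ∨ ((¬¬C ∨ C) ∧ (¬C ∨ ¬C))   (double negation)
= ¬B ∨ C ∨ D ∨ ((¬¬C ∨ C) ∧ (¬C ∨ ¬C))   (double negation)
= ¬B ∨ C ∨ D ∨ ((C ∨ C) ∧ (¬C ∨ ¬C))   (double negation)
= ¬B ∨ C ∨ D ∨ (C ∧ ¬C) ∨ (C ∧ ¬C) ∨ (C ∧ ¬C) ∨ (C ∧ ¬C)   (distribute ∧ over ∨)
= ¬B ∨ C ∨ D   (simplify)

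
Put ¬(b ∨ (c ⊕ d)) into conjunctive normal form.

¬(b ∨ (c ⊕ d))
⇔ ¬(b ∨ ((c ∨ d) ∧ ¬(c ∧ d)))   (expand ⊕)
⇔ ¬b ∧ ¬((c ∨ d) ∧ ¬(c ∧ d))   (De Morgan)
⇔ ¬b ∧ (¬(c ∨ d) ∨ ¬¬(c ∧ d))   (De Morgan)
⇔ ¬b ∧ ((¬c ∧ ¬d) ∨ ¬¬(c ∧ d))   (De Morgan)
⇔ ¬b ∧ ((¬c ∧ ¬d) ∨ (c ∧ d))   (double negation)
⇔ ¬b ∧ (¬c ∨ c) ∧ (¬c ∨ d) ∧ (¬d ∨ c) ∧ (¬d ∨ d)   (distribute ∨ over ∧)
⇔ ¬b ∧ (¬c ∨ d) ∧ (¬d ∨ c)   (simplify)

¬b ∧ (¬c ∨ d) ∧ (¬d ∨ c)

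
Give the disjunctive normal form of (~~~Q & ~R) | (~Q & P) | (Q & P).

(~Q & ~R) | (~Q & P) | (Q & P)

(~~~Q & ~R) | (~Q & P) | (Q & P)
⇔ (~Q & ~R) | (~Q & P) | (Q & P)   (double negation)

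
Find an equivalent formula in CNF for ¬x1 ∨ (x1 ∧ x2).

¬x1 ∨ x2

¬x1 ∨ (x1 ∧ x2)
≡ (¬x1 ∨ x1) ∧ (¬x1 ∨ x2)
≡ ¬x1 ∨ x2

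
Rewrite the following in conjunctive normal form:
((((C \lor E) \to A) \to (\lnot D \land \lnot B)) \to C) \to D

(C \lor E \lor \lnot B \lor D) \land (\lnot A \lor \lnot B \lor D) \land (\lnot C \lor D)

((((C \lor E) \to A) \to (\lnot D \land \lnot B)) \to C) \to D
= \lnot ((((C \lor E) \to A) \to (\lnot D \land \lnot B)) \to C) \lor D
= \lnot (\lnot (((C \lor E) \to A) \to (\lnot D \land \lnot B)) \lor C) \lor D
= \lnot (\lnot (\lnot ((C \lor E) \to A) \lor (\lnot D \land \lnot B)) \lor C) \lor D
= \lnot (\lnot (\lnot (\lnot (C \lor E) \lor A) \lor (\lnot D \land \lnot B)) \lor C) \lor D
= (\lnot \lnot (\lnot (\lnot (C \lor E) \lor A) \lor (\lnot D \land \lnot B)) \land \lnot C) \lor D
= ((\lnot (\lnot (C \lor E) \lor A) \lor (\lnot D \land \lnot B)) \land \lnot C) \lor D
= (((\lnot \lnot (C \lor E) \land \lnot A) \lor (\lnot D \land \lnot B)) \land \lnot C) \lor D
= ((((C \lor E) \land \lnot A) \lor (\lnot D \land \lnot B)) \land \lnot C) \lor D
= (C \lor E \lor \lnot D \lor D) \land (C \lor E \lor \lnot B \lor D) \land (\lnot A \lor \lnot D \lor D) \land (\lnot A \lor \lnot B \lor D) \land (\lnot C \lor D)
= (C \lor E \lor \lnot B \lor D) \land (\lnot A \lor \lnot B \lor D) \land (\lnot C \lor D)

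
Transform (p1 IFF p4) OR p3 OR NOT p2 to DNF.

(p1 IFF p4) OR p3 OR NOT p2
⇔ ((p1 IMPLIES p4) AND (p4 IMPLIES p1)) OR p3 OR NOT p2   — eliminate IFF
⇔ ((NOT p1 OR p4) AND (p4 IMPLIES p1)) OR p3 OR NOT p2   — eliminate IMPLIES
⇔ ((NOT p1 OR p4) AND (NOT p4 OR p1)) OR p3 OR NOT p2   — eliminate IMPLIES
⇔ (NOT p1 AND NOT p4) OR (NOT p1 AND p1) OR (p4 AND NOT p4) OR (p4 AND p1) OR p3 OR NOT p2   — distribute AND over OR
⇔ (NOT p1 AND NOT p4) OR (p4 AND p1) OR p3 OR NOT p2   — simplify

(NOT p1 AND NOT p4) OR (p4 AND p1) OR p3 OR NOT p2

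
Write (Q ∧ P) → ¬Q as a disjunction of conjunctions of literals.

(Q ∧ P) → ¬Q
= ¬(Q ∧ P) ∨ ¬Q   (eliminate →)
= ¬Q ∨ ¬P ∨ ¬Q   (De Morgan)
= ¬Q ∨ ¬P   (simplify)

¬Q ∨ ¬P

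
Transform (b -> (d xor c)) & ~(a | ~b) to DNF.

(d & ~c & ~a & b) | (~d & c & ~a & b)

(b -> (d xor c)) & ~(a | ~b)
= (~b | (d xor c)) & ~(a | ~b)
= (~b | (d & ~c) | (~d & c)) & ~(a | ~b)
= (~b | (d & ~c) | (~d & c)) & ~a & ~~b
= (~b | (d & ~c) | (~d & c)) & ~a & b
= (~b & ~a & b) | (d & ~c & ~a & b) | (~d & c & ~a & b)
= (d & ~c & ~a & b) | (~d & c & ~a & b)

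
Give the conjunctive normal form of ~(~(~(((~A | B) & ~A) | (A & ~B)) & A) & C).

~(~(~(((~A | B) & ~A) | (A & ~B)) & A) & C)
≡ ~~(~(((~A | B) & ~A) | (A & ~B)) & A) | ~C   — De Morgan
≡ (~(((~A | B) & ~A) | (A & ~B)) & A) | ~C   — double negation
≡ (~((~A | B) & ~A) & ~(A & ~B) & A) | ~C   — De Morgan
≡ ((~(~A | B) | ~~A) & ~(A & ~B) & A) | ~C   — De Morgan
≡ (((~~A & ~B) | ~~A) & ~(A & ~B) & A) | ~C   — De Morgan
≡ (((A & ~B) | ~~A) & ~(A & ~B) & A) | ~C   — double negation
≡ (((A & ~B) | A) & ~(A & ~B) & A) | ~C   — double negation
≡ (((A & ~B) | A) & (~A | ~~B) & A) | ~C   — De Morgan
≡ (((A & ~B) | A) & (~A | B) & A) | ~C   — double negation
≡ (A | A | ~C) & (~B | A | ~C) & (~A | B | ~C) & (A | ~C)   — distribute | over &
≡ (A | ~C) & (~A | B | ~C)   — simplify

(A | ~C) & (~A | B | ~C)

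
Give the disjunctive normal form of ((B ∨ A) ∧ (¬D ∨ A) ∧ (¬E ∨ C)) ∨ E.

((B ∨ A) ∧ (¬D ∨ A) ∧ (¬E ∨ C)) ∨ E
= (B ∧ ¬D ∧ ¬E) ∨ (B ∧ ¬D ∧ C) ∨ (B ∧ A ∧ ¬E) ∨ (B ∧ A ∧ C) ∨ (A ∧ ¬D ∧ ¬E) ∨ (A ∧ ¬D ∧ C) ∨ (A ∧ A ∧ ¬E) ∨ (A ∧ A ∧ C) ∨ E   — distribute ∧ over ∨
= (B ∧ ¬D ∧ ¬E) ∨ (B ∧ ¬D ∧ C) ∨ (A ∧ ¬E) ∨ (A ∧ C) ∨ E   — simplify

(B ∧ ¬D ∧ ¬E) ∨ (B ∧ ¬D ∧ C) ∨ (A ∧ ¬E) ∨ (A ∧ C) ∨ E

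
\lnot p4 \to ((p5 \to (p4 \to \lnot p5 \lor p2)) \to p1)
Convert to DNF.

p4 \lor p1

\lnot p4 \to ((p5 \to (p4 \to \lnot p5 \lor p2)) \to p1)
≡ \lnot \lnot p4 \lor ((p5 \to (p4 \to \lnot p5 \lor p2)) \to p1)   [eliminate \to]
≡ \lnot \lnot p4 \lor \lnot (p5 \to (p4 \to \lnot p5 \lor p2)) \lor p1   [eliminate \to]
≡ \lnot \lnot p4 \lor \lnot (\lnot p5 \lor (p4 \to \lnot p5 \lor p2)) \lor p1   [eliminate \to]
≡ \lnot \lnot p4 \lor \lnot (\lnot p5 \lor \lnot p4 \lor \lnot p5 \lor p2) \lor p1   [eliminate \to]
≡ p4 \lor \lnot (\lnot p5 \lor \lnot p4 \lor \lnot p5 \lor p2) \lor p1   [double negation]
≡ p4 \lor \lnot \lnot p5 \land \lnot \lnot p4 \land \lnot \lnot p5 \land \lnot p2 \lor p1   [De Morgan]
≡ p4 \lor p5 \land \lnot \lnot p4 \land \lnot \lnot p5 \land \lnot p2 \lor p1   [double negation]
≡ p4 \lor p5 \land p4 \land \lnot \lnot p5 \land \lnot p2 \lor p1   [double negation]
≡ p4 \lor p5 \land p4 \land p5 \land \lnot p2 \lor p1   [double negation]
≡ p4 \lor p1   [simplify]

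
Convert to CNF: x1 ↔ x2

x1 ↔ x2
= (x1 → x2) ∧ (x2 → x1)   [eliminate ↔]
= (¬x1 ∨ x2) ∧ (x2 → x1)   [eliminate →]
= (¬x1 ∨ x2) ∧ (¬x2 ∨ x1)   [eliminate →]

(¬x1 ∨ x2) ∧ (¬x2 ∨ x1)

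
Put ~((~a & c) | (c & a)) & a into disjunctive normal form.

~((~a & c) | (c & a)) & a
⇔ ~(~a & c) & ~(c & a) & a   [De Morgan]
⇔ (~~a | ~c) & ~(c & a) & a   [De Morgan]
⇔ (a | ~c) & ~(c & a) & a   [double negation]
⇔ (a | ~c) & (~c | ~a) & a   [De Morgan]
⇔ (a & ~c & a) | (a & ~a & a) | (~c & ~c & a) | (~c & ~a & a)   [distribute & over |]
⇔ a & ~c   [simplify]

a & ~c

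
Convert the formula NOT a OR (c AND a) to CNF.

NOT a OR (c AND a)
⇔ (NOT a OR c) AND (NOT a OR a)   [distribute OR over AND]
⇔ NOT a OR c   [simplify]

NOT a OR c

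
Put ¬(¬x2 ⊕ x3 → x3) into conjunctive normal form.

¬(¬x2 ⊕ x3 → x3)
≡ ¬(¬(¬x2 ⊕ x3) ∨ x3)   (eliminate →)
≡ ¬(¬((¬x2 ∨ x3) ∧ ¬(¬x2 ∧ x3)) ∨ x3)   (expand ⊕)
≡ ¬¬((¬x2 ∨ x3) ∧ ¬(¬x2 ∧ x3)) ∧ ¬x3   (De Morgan)
≡ (¬x2 ∨ x3) ∧ ¬(¬x2 ∧ x3) ∧ ¬x3   (double negation)
≡ (¬x2 ∨ x3) ∧ (¬¬x2 ∨ ¬x3) ∧ ¬x3   (De Morgan)
≡ (¬x2 ∨ x3) ∧ (x2 ∨ ¬x3) ∧ ¬x3   (double negation)
≡ (¬x2 ∨ x3) ∧ ¬x3   (simplify)

(¬x2 ∨ x3) ∧ ¬x3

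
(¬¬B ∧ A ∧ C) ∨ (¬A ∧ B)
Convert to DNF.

(¬¬B ∧ A ∧ C) ∨ (¬A ∧ B)
⇔ (B ∧ A ∧ C) ∨ (¬A ∧ B)

(B ∧ A ∧ C) ∨ (¬A ∧ B)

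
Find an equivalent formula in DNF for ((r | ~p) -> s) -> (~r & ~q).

((r | ~p) -> s) -> (~r & ~q)
≡ ~((r | ~p) -> s) | (~r & ~q)
≡ ~(~(r | ~p) | s) | (~r & ~q)
≡ (~~(r | ~p) & ~s) | (~r & ~q)
≡ ((r | ~p) & ~s) | (~r & ~q)
≡ (r & ~s) | (~p & ~s) | (~r & ~q)

(r & ~s) | (~p & ~s) | (~r & ~q)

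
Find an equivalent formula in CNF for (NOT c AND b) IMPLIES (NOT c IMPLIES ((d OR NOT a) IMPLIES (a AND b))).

(NOT c AND b) IMPLIES (NOT c IMPLIES ((d OR NOT a) IMPLIES (a AND b)))
≡ NOT (NOT c AND b) OR (NOT c IMPLIES ((d OR NOT a) IMPLIES (a AND b)))   [eliminate IMPLIES]
≡ NOT (NOT c AND b) OR NOT NOT c OR ((d OR NOT a) IMPLIES (a AND b))   [eliminate IMPLIES]
≡ NOT (NOT c AND b) OR NOT NOT c OR NOT (d OR NOT a) OR (a AND b)   [eliminate IMPLIES]
≡ NOT NOT c OR NOT b OR NOT NOT c OR NOT (d OR NOT a) OR (a AND b)   [De Morgan]
≡ c OR NOT b OR NOT NOT c OR NOT (d OR NOT a) OR (a AND b)   [double negation]
≡ c OR NOT b OR c OR NOT (d OR NOT a) OR (a AND b)   [double negation]
≡ c OR NOT b OR c OR (NOT d AND NOT NOT a) OR (a AND b)   [De Morgan]
≡ c OR NOT b OR c OR (NOT d AND a) OR (a AND b)   [double negation]
≡ (c OR NOT b OR c OR NOT d OR a) AND (c OR NOT b OR c OR NOT d OR b) AND (c OR NOT b OR c OR a OR a) AND (c OR NOT b OR c OR a OR b)   [distribute OR over AND]
≡ c OR NOT b OR a   [simplify]

c OR NOT b OR a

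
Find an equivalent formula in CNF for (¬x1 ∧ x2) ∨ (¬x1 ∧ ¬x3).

(¬x1 ∧ x2) ∨ (¬x1 ∧ ¬x3)
≡ (¬x1 ∨ ¬x1) ∧ (¬x1 ∨ ¬x3) ∧ (x2 ∨ ¬x1) ∧ (x2 ∨ ¬x3)   [distribute ∨ over ∧]
≡ ¬x1 ∧ (x2 ∨ ¬x3)   [simplify]

¬x1 ∧ (x2 ∨ ¬x3)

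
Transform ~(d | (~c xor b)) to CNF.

~d & (c | b) & (~b | ~c)

~(d | (~c xor b))
= ~(d | ((~c | b) & ~(~c & b)))   — expand xor
= ~d & ~((~c | b) & ~(~c & b))   — De Morgan
= ~d & (~(~c | b) | ~~(~c & b))   — De Morgan
= ~d & ((~~c & ~b) | ~~(~c & b))   — De Morgan
= ~d & ((c & ~b) | ~~(~c & b))   — double negation
= ~d & ((c & ~b) | (~c & b))   — double negation
= ~d & (c | ~c) & (c | b) & (~b | ~c) & (~b | b)   — distribute | over &
= ~d & (c | b) & (~b | ~c)   — simplify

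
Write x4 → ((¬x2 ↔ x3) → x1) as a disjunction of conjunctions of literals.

¬x4 ∨ (¬x2 ∧ ¬x3) ∨ (x3 ∧ x2) ∨ x1

x4 → ((¬x2 ↔ x3) → x1)
≡ ¬x4 ∨ ((¬x2 ↔ x3) → x1)   [eliminate →]
≡ ¬x4 ∨ ¬(¬x2 ↔ x3) ∨ x1   [eliminate →]
≡ ¬x4 ∨ ¬((¬x2 → x3) ∧ (x3 → ¬x2)) ∨ x1   [eliminate ↔]
≡ ¬x4 ∨ ¬((¬¬x2 ∨ x3) ∧ (x3 → ¬x2)) ∨ x1   [eliminate →]
≡ ¬x4 ∨ ¬((¬¬x2 ∨ x3) ∧ (¬x3 ∨ ¬x2)) ∨ x1   [eliminate →]
≡ ¬x4 ∨ ¬(¬¬x2 ∨ x3) ∨ ¬(¬x3 ∨ ¬x2) ∨ x1   [De Morgan]
≡ ¬x4 ∨ (¬¬¬x2 ∧ ¬x3) ∨ ¬(¬x3 ∨ ¬x2) ∨ x1   [De Morgan]
≡ ¬x4 ∨ (¬x2 ∧ ¬x3) ∨ ¬(¬x3 ∨ ¬x2) ∨ x1   [double negation]
≡ ¬x4 ∨ (¬x2 ∧ ¬x3) ∨ (¬¬x3 ∧ ¬¬x2) ∨ x1   [De Morgan]
≡ ¬x4 ∨ (¬x2 ∧ ¬x3) ∨ (x3 ∧ ¬¬x2) ∨ x1   [double negation]
≡ ¬x4 ∨ (¬x2 ∧ ¬x3) ∨ (x3 ∧ x2) ∨ x1   [double negation]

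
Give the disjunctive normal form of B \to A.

B \to A
⇔ \lnot B \lor A   — eliminate \to

\lnot B \lor A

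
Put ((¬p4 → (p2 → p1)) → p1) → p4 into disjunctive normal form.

(¬p2 ∧ ¬p1) ∨ p4

((¬p4 → (p2 → p1)) → p1) → p4
= ¬((¬p4 → (p2 → p1)) → p1) ∨ p4
= ¬(¬(¬p4 → (p2 → p1)) ∨ p1) ∨ p4
= ¬(¬(¬¬p4 ∨ (p2 → p1)) ∨ p1) ∨ p4
= ¬(¬(¬¬p4 ∨ ¬p2 ∨ p1) ∨ p1) ∨ p4
= (¬¬(¬¬p4 ∨ ¬p2 ∨ p1) ∧ ¬p1) ∨ p4
= ((¬¬p4 ∨ ¬p2 ∨ p1) ∧ ¬p1) ∨ p4
= ((p4 ∨ ¬p2 ∨ p1) ∧ ¬p1) ∨ p4
= (p4 ∧ ¬p1) ∨ (¬p2 ∧ ¬p1) ∨ (p1 ∧ ¬p1) ∨ p4
= (¬p2 ∧ ¬p1) ∨ p4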